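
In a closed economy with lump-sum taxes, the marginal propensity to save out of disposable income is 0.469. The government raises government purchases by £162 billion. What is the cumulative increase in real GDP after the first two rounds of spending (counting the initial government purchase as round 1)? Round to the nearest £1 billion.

£248 billion

MPC = 1 − MPS = 1 − 0.469 = 0.531.
Round 1 adds ΔG = £162 billion; each later round is MPC = 0.531 times the previous.
After 2 rounds: 162 + 86.022 = ΔG·(1 − c^2)/(1 − c) = 162 × (1 − 0.281961)/0.469 ≈ £248 billion.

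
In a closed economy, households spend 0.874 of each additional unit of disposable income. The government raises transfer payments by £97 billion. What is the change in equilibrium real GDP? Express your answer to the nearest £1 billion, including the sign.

The transfer change shifts disposable income by +£97 billion, so first-round consumption changes by c·ΔTR = 0.874 × (+£97 billion) = +£84.778 billion.
Expenditure multiplier = 1/(1 − MPC) = 1/(1 − 0.874) = 1/0.126 ≈ 7.937.
The transfer multiplier is c × k ≈ 6.937, so ΔY = k × (c·ΔTR) = (+£84.778 billion) / 0.126 ≈ +£673 billion.

+£673 billion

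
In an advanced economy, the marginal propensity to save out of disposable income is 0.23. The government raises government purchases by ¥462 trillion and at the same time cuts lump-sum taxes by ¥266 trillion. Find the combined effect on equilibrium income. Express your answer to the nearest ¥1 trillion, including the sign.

MPC = 1 − MPS = 1 − 0.23 = 0.77.
Expenditure multiplier = 1/(1 − MPC) = 1/(1 − 0.77) = 1/0.23 ≈ 4.348.
ΔG contributes k·ΔG = (+¥462 trillion) / 0.23 ≈ +¥2,008.7 trillion.
ΔT of −¥266 trillion changes first-round spending by −c·ΔT = +¥204.82 trillion, contributing k·(−c·ΔT) = (+¥204.82 trillion) / 0.23 ≈ +¥890.5 trillion.
Net ΔY = k(ΔG − c·ΔT) = (+¥666.82 trillion) / 0.23 ≈ +¥2,899 trillion.

+¥2,899 trillion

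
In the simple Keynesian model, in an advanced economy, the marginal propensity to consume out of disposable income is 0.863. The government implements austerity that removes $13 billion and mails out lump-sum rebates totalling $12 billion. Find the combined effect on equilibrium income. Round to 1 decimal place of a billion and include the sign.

Expenditure multiplier = 1/(1 − MPC) = 1/(1 − 0.863) = 1/0.137 ≈ 7.299.
ΔG contributes k·ΔG = (−$13 billion) / 0.137 ≈ −$94.9 billion.
ΔT of −$12 billion changes first-round spending by −c·ΔT = +$10.356 billion, contributing k·(−c·ΔT) = (+$10.356 billion) / 0.137 ≈ +$75.6 billion.
Net ΔY = k(ΔG − c·ΔT) = (−$2.644 billion) / 0.137 ≈ −$19.3 billion.

−$19.3 billion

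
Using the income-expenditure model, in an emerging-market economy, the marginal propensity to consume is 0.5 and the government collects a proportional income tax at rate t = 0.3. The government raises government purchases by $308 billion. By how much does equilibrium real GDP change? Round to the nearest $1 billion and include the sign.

Government-spending multiplier = 1/(1 − c(1−t)) = 1/(1 − 0.5×0.7) = 1/0.65 ≈ 1.538.
ΔY = k × ΔG = (+$308 billion) / 0.65 ≈ +$474 billion.

+$474 billion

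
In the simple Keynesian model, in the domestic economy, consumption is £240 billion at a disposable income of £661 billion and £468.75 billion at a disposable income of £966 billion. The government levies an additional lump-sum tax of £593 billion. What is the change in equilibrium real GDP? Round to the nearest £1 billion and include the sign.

−£1,779 billion

MPC = ΔC/ΔYd = (468.75 − 240)/(966 − 661) = 228.75/305 = 0.75.
A lump-sum tax change of +£593 billion shifts disposable income by −£593 billion; first-round consumption changes by −c × ΔT = −0.75 × (+£593 billion) = −£444.75 billion.
Expenditure multiplier = 1/(1 − MPC) = 1/(1 − 0.75) = 1/0.25 = 4.
The tax multiplier is −c × k = −3, so ΔY = k × (−c·ΔT) = (−£444.75 billion) / 0.25 = −£1,779 billion.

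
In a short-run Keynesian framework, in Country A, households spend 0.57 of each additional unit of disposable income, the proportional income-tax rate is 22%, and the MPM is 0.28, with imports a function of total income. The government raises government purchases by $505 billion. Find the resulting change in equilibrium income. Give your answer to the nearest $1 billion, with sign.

Government-spending multiplier = 1/(1 − c(1−t) + m) = 1/(1 − 0.57×0.78 + 0.28) = 1/0.8354 ≈ 1.197.
ΔY = k × ΔG = (+$505 billion) / 0.8354 ≈ +$605 billion.

+$605 billion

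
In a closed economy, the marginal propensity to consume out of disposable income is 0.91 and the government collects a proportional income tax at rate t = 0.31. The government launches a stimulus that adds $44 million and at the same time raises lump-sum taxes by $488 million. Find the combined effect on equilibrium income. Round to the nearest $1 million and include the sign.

Expenditure multiplier = 1/(1 − c(1−t)) = 1/(1 − 0.91×0.69) = 1/0.3721 ≈ 2.687.
ΔG contributes k·ΔG = (+$44 million) / 0.3721 ≈ +$118.2 million.
ΔT of +$488 million changes first-round spending by −c·ΔT = −$444.08 million, contributing k·(−c·ΔT) = (−$444.08 million) / 0.3721 ≈ −$1,193.4 million.
Net ΔY = k(ΔG − c·ΔT) = (−$400.08 million) / 0.3721 ≈ −$1,075 million.

−$1,075 million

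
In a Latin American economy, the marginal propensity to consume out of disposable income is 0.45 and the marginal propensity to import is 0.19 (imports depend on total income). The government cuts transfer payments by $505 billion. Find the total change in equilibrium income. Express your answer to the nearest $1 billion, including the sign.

−$307 billion

The transfer change shifts disposable income by −$505 billion, so first-round consumption changes by c·ΔTR = 0.45 × (−$505 billion) = −$227.25 billion.
Expenditure multiplier = 1/(1 − c + m) = 1/(1 − 0.45 + 0.19) = 1/0.74 ≈ 1.351.
The transfer multiplier is c × k ≈ 0.608, so ΔY = k × (c·ΔTR) = (−$227.25 billion) / 0.74 ≈ −$307 billion.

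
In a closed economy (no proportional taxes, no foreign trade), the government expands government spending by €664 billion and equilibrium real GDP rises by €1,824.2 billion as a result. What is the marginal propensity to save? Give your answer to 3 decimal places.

0.364

Implied spending multiplier k = ΔY/ΔG = 1,824.2/664 ≈ 2.7473.
Since k = 1/(1 − MPC), MPC = 1 − 1/k = 1 − ΔG/ΔY = 1 − 664/1,824.2 ≈ 0.636.
MPS = 1 − MPC = 0.364.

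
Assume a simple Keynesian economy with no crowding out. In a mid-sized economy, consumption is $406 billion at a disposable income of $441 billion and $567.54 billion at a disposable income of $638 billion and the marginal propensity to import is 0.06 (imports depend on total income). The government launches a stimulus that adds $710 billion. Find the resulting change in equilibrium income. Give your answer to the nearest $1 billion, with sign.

+$2,958 billion

MPC = ΔC/ΔYd = (567.54 − 406)/(638 − 441) = 161.54/197 = 0.82.
Expenditure multiplier = 1/(1 − c + m) = 1/(1 − 0.82 + 0.06) = 1/0.24 ≈ 4.167.
ΔY = k × ΔG = (+$710 billion) / 0.24 ≈ +$2,958 billion.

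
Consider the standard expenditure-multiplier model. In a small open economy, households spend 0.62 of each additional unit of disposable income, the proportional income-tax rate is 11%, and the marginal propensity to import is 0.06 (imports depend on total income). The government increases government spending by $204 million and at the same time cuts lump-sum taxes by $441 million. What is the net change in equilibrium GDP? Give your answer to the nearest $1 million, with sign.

Expenditure multiplier = 1/(1 − c(1−t) + m) = 1/(1 − 0.62×0.89 + 0.06) = 1/0.5082 ≈ 1.968.
ΔG contributes k·ΔG = (+$204 million) / 0.5082 ≈ +$401.4 million.
ΔT of −$441 million changes first-round spending by −c·ΔT = +$273.42 million, contributing k·(−c·ΔT) = (+$273.42 million) / 0.5082 ≈ +$538 million.
Net ΔY = k(ΔG − c·ΔT) = (+$477.42 million) / 0.5082 ≈ +$939 million.

+$939 million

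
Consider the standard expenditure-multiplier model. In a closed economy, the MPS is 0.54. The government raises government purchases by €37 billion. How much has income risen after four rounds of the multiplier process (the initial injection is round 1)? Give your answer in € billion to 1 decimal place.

€65.5 billion

MPC = 1 − MPS = 1 − 0.54 = 0.46.
Round 1 adds ΔG = €37 billion; each later round is MPC = 0.46 times the previous.
After 4 rounds: 37 + 17.02 + 7.8292 + 3.601432 = ΔG·(1 − c^4)/(1 − c) = 37 × (1 − 0.04477456)/0.54 ≈ €65.5 billion.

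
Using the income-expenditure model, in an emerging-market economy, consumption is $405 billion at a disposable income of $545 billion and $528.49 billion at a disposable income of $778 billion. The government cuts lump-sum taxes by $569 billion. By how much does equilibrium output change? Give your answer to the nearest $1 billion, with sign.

+$642 billion

MPC = ΔC/ΔYd = (528.49 − 405)/(778 − 545) = 123.49/233 = 0.53.
A lump-sum tax change of −$569 billion shifts disposable income by +$569 billion; first-round consumption changes by −c × ΔT = −0.53 × (−$569 billion) = +$301.57 billion.
Expenditure multiplier = 1/(1 − MPC) = 1/(1 − 0.53) = 1/0.47 ≈ 2.128.
The tax multiplier is −c × k ≈ −1.128, so ΔY = k × (−c·ΔT) = (+$301.57 billion) / 0.47 ≈ +$642 billion.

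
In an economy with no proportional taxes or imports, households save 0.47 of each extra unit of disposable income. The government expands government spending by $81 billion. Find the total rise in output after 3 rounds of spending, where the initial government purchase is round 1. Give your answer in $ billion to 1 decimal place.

$146.7 billion

MPC = 1 − MPS = 1 − 0.47 = 0.53.
Round 1 adds ΔG = $81 billion; each later round is MPC = 0.53 times the previous.
After 3 rounds: 81 + 42.93 + 22.7529 = ΔG·(1 − c^3)/(1 − c) = 81 × (1 − 0.148877)/0.47 ≈ $146.7 billion.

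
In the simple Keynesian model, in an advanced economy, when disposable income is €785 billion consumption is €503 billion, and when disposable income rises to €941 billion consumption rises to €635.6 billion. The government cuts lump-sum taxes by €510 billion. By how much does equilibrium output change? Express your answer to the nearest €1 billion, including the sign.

+€2,890 billion

MPC = ΔC/ΔYd = (635.6 − 503)/(941 − 785) = 132.6/156 = 0.85.
A lump-sum tax change of −€510 billion shifts disposable income by +€510 billion; first-round consumption changes by −c × ΔT = −0.85 × (−€510 billion) = +€433.5 billion.
Expenditure multiplier = 1/(1 − MPC) = 1/(1 − 0.85) = 1/0.15 ≈ 6.667.
The tax multiplier is −c × k ≈ −5.667, so ΔY = k × (−c·ΔT) = (+€433.5 billion) / 0.15 = +€2,890 billion.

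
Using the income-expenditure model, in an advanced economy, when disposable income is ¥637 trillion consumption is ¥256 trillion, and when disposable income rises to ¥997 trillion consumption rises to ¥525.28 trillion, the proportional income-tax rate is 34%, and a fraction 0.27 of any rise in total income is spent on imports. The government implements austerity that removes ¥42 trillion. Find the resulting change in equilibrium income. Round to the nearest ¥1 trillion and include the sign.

−¥54 trillion

MPC = ΔC/ΔYd = (525.28 − 256)/(997 − 637) = 269.28/360 = 0.748.
Spending multiplier = 1/(1 − c(1−t) + m) = 1/(1 − 0.748×0.66 + 0.27) = 1/0.77632 ≈ 1.288.
ΔY = k × ΔG = (−¥42 trillion) / 0.77632 ≈ −¥54 trillion.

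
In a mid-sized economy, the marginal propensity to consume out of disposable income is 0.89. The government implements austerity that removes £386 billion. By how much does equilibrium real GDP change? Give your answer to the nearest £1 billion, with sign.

Expenditure multiplier = 1/(1 − MPC) = 1/(1 − 0.89) = 1/0.11 ≈ 9.091.
ΔY = k × ΔG = (−£386 billion) / 0.11 ≈ −£3,509 billion.

−£3,509 billion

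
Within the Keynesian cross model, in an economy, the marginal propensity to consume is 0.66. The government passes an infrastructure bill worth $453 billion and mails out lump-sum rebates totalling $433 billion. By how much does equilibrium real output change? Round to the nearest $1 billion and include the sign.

+$2,173 billion

Expenditure multiplier = 1/(1 − MPC) = 1/(1 − 0.66) = 1/0.34 ≈ 2.941.
ΔG contributes k·ΔG = (+$453 billion) / 0.34 ≈ +$1,332.4 billion.
ΔT of −$433 billion changes first-round spending by −c·ΔT = +$285.78 billion, contributing k·(−c·ΔT) = (+$285.78 billion) / 0.34 ≈ +$840.5 billion.
Net ΔY = k(ΔG − c·ΔT) = (+$738.78 billion) / 0.34 ≈ +$2,173 billion.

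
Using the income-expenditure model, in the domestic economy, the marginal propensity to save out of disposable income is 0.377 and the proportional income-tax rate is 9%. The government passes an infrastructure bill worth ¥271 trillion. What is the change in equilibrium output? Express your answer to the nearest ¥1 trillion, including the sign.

MPC = 1 − MPS = 1 − 0.377 = 0.623.
Expenditure multiplier = 1/(1 − c(1−t)) = 1/(1 − 0.623×0.91) = 1/0.43307 ≈ 2.309.
ΔY = k × ΔG = (+¥271 trillion) / 0.43307 ≈ +¥626 trillion.

+¥626 trillion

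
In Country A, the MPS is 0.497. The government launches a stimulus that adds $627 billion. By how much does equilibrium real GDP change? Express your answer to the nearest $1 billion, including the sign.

MPC = 1 − MPS = 1 − 0.497 = 0.503.
Spending multiplier = 1/(1 − MPC) = 1/(1 − 0.503) = 1/0.497 ≈ 2.012.
ΔY = k × ΔG = (+$627 billion) / 0.497 ≈ +$1,262 billion.

+$1,262 billion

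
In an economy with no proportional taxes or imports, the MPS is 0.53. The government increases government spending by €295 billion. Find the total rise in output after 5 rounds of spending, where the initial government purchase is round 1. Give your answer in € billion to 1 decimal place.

MPC = 1 − MPS = 1 − 0.53 = 0.47.
Round 1 adds ΔG = €295 billion; each later round is MPC = 0.47 times the previous.
After 5 rounds: 295 + 138.65 + 65.1655 + 30.627785 + 14.39505895 = ΔG·(1 − c^5)/(1 − c) = 295 × (1 − 0.0229345007)/0.53 ≈ €543.8 billion.

€543.8 billion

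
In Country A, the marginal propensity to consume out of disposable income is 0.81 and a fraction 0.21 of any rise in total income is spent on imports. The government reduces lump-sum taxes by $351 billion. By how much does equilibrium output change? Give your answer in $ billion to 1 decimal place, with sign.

A lump-sum tax change of −$351 billion shifts disposable income by +$351 billion; first-round consumption changes by −c × ΔT = −0.81 × (−$351 billion) = +$284.31 billion.
Expenditure multiplier = 1/(1 − c + m) = 1/(1 − 0.81 + 0.21) = 1/0.4 = 2.5.
The tax multiplier is −c × k = −2.025, so ΔY = k × (−c·ΔT) = (+$284.31 billion) / 0.4 ≈ +$710.8 billion.

+$710.8 billion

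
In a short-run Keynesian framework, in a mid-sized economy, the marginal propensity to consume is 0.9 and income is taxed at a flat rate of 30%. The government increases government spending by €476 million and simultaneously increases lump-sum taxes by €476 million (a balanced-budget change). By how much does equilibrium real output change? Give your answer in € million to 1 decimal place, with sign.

+€128.6 million

Expenditure multiplier = 1/(1 − c(1−t)) = 1/(1 − 0.9×0.7) = 1/0.37 ≈ 2.703.
ΔG contributes k·ΔG = (+€476 million) / 0.37 ≈ +€1,286.5 million.
ΔT of +€476 million changes first-round spending by −c·ΔT = −€428.4 million, contributing k·(−c·ΔT) = (−€428.4 million) / 0.37 ≈ −€1,157.8 million.
Net ΔY = k(ΔG − c·ΔT) = (+€47.6 million) / 0.37 ≈ +€128.6 million.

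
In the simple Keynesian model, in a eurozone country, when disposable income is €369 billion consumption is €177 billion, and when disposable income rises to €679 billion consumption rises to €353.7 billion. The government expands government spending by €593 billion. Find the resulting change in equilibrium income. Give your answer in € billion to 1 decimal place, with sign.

MPC = ΔC/ΔYd = (353.7 − 177)/(679 − 369) = 176.7/310 = 0.57.
Spending multiplier = 1/(1 − MPC) = 1/(1 − 0.57) = 1/0.43 ≈ 2.326.
ΔY = k × ΔG = (+€593 billion) / 0.43 ≈ +€1,379.1 billion.

+€1,379.1 billion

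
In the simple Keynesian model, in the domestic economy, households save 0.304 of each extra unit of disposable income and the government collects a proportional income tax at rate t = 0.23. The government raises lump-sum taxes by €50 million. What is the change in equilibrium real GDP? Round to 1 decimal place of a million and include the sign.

MPC = 1 − MPS = 1 − 0.304 = 0.696.
A lump-sum tax change of +€50 million shifts disposable income by −€50 million; first-round consumption changes by −c × ΔT = −0.696 × (+€50 million) = −€34.8 million.
Expenditure multiplier = 1/(1 − c(1−t)) = 1/(1 − 0.696×0.77) = 1/0.46408 ≈ 2.155.
The tax multiplier is −c × k ≈ −1.5, so ΔY = k × (−c·ΔT) = (−€34.8 million) / 0.46408 ≈ −€75 million.

−€75.0 million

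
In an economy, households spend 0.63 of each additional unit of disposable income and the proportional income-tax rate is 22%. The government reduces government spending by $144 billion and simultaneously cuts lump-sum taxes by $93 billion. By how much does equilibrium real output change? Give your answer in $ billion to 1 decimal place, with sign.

−$167.9 billion

Expenditure multiplier = 1/(1 − c(1−t)) = 1/(1 − 0.63×0.78) = 1/0.5086 ≈ 1.966.
ΔG contributes k·ΔG = (−$144 billion) / 0.5086 ≈ −$283.1 billion.
ΔT of −$93 billion changes first-round spending by −c·ΔT = +$58.59 billion, contributing k·(−c·ΔT) = (+$58.59 billion) / 0.5086 ≈ +$115.2 billion.
Net ΔY = k(ΔG − c·ΔT) = (−$85.41 billion) / 0.5086 ≈ −$167.9 billion.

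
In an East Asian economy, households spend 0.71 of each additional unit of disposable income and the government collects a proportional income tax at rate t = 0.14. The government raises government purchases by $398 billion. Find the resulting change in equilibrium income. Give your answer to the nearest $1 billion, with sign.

+$1,022 billion

Government-spending multiplier = 1/(1 − c(1−t)) = 1/(1 − 0.71×0.86) = 1/0.3894 ≈ 2.568.
ΔY = k × ΔG = (+$398 billion) / 0.3894 ≈ +$1,022 billion.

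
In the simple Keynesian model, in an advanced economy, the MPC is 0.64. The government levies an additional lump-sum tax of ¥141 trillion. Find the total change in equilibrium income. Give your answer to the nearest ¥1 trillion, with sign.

A lump-sum tax change of +¥141 trillion shifts disposable income by −¥141 trillion; first-round consumption changes by −c × ΔT = −0.64 × (+¥141 trillion) = −¥90.24 trillion.
Expenditure multiplier = 1/(1 − MPC) = 1/(1 − 0.64) = 1/0.36 ≈ 2.778.
The tax multiplier is −c × k ≈ −1.778, so ΔY = k × (−c·ΔT) = (−¥90.24 trillion) / 0.36 ≈ −¥251 trillion.

−¥251 trillion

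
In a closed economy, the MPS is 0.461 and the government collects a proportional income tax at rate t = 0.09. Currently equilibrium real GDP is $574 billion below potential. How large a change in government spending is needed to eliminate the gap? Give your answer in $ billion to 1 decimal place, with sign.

+$292.5 billion

MPC = 1 − MPS = 1 − 0.461 = 0.539.
Spending multiplier = 1/(1 − c(1−t)) = 1/(1 − 0.539×0.91) = 1/0.50951 ≈ 1.963.
Need ΔY = +$574 billion, so ΔG = ΔY/k = (+$574 billion) × 0.50951 ≈ +$292.5 billion.
The government should increase government spending by $292.5 billion.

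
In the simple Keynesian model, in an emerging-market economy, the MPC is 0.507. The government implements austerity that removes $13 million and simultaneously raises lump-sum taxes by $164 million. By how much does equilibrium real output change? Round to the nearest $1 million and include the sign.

Expenditure multiplier = 1/(1 − MPC) = 1/(1 − 0.507) = 1/0.493 ≈ 2.028.
ΔG contributes k·ΔG = (−$13 million) / 0.493 ≈ −$26.4 million.
ΔT of +$164 million changes first-round spending by −c·ΔT = −$83.148 million, contributing k·(−c·ΔT) = (−$83.148 million) / 0.493 ≈ −$168.7 million.
Net ΔY = k(ΔG − c·ΔT) = (−$96.148 million) / 0.493 ≈ −$195 million.

−$195 million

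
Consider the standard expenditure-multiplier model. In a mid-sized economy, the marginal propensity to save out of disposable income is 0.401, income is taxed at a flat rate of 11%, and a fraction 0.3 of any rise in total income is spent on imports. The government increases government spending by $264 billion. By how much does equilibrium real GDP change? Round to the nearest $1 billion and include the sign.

+$344 billion

MPC = 1 − MPS = 1 − 0.401 = 0.599.
Spending multiplier = 1/(1 − c(1−t) + m) = 1/(1 − 0.599×0.89 + 0.3) = 1/0.76689 ≈ 1.304.
ΔY = k × ΔG = (+$264 billion) / 0.76689 ≈ +$344 billion.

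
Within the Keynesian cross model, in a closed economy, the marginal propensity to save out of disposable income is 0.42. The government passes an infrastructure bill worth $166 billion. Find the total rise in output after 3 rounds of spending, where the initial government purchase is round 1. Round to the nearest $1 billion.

$318 billion

MPC = 1 − MPS = 1 − 0.42 = 0.58.
Round 1 adds ΔG = $166 billion; each later round is MPC = 0.58 times the previous.
After 3 rounds: 166 + 96.28 + 55.8424 = ΔG·(1 − c^3)/(1 − c) = 166 × (1 − 0.195112)/0.42 ≈ $318 billion.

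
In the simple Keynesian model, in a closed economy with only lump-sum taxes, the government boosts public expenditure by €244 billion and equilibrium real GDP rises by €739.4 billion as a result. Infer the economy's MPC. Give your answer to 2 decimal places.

Implied spending multiplier k = ΔY/ΔG = 739.4/244 ≈ 3.0303.
Since k = 1/(1 − MPC), MPC = 1 − 1/k = 1 − ΔG/ΔY = 1 − 244/739.4 ≈ 0.67.

0.67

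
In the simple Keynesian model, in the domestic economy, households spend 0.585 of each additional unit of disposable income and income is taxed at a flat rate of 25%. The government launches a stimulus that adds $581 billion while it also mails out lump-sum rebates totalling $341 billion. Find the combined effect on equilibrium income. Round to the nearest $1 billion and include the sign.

Expenditure multiplier = 1/(1 − c(1−t)) = 1/(1 − 0.585×0.75) = 1/0.56125 ≈ 1.782.
ΔG contributes k·ΔG = (+$581 billion) / 0.56125 ≈ +$1,035.2 billion.
ΔT of −$341 billion changes first-round spending by −c·ΔT = +$199.485 billion, contributing k·(−c·ΔT) = (+$199.485 billion) / 0.56125 ≈ +$355.4 billion.
Net ΔY = k(ΔG − c·ΔT) = (+$780.485 billion) / 0.56125 ≈ +$1,391 billion.

+$1,391 billion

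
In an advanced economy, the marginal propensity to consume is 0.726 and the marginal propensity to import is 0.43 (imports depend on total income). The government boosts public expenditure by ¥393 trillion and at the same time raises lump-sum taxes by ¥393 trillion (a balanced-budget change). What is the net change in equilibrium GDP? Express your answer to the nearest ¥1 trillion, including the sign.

Expenditure multiplier = 1/(1 − c + m) = 1/(1 − 0.726 + 0.43) = 1/0.704 ≈ 1.42.
ΔG contributes k·ΔG = (+¥393 trillion) / 0.704 ≈ +¥558.2 trillion.
ΔT of +¥393 trillion changes first-round spending by −c·ΔT = −¥285.318 trillion, contributing k·(−c·ΔT) = (−¥285.318 trillion) / 0.704 ≈ −¥405.3 trillion.
Net ΔY = k(ΔG − c·ΔT) = (+¥107.682 trillion) / 0.704 ≈ +¥153 trillion.

+¥153 trillion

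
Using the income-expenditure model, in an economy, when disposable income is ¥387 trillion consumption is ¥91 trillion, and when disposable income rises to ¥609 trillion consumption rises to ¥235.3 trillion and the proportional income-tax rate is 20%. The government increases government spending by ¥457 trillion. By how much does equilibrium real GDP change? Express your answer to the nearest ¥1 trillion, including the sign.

MPC = ΔC/ΔYd = (235.3 − 91)/(609 − 387) = 144.3/222 = 0.65.
Spending multiplier = 1/(1 − c(1−t)) = 1/(1 − 0.65×0.8) = 1/0.48 ≈ 2.083.
ΔY = k × ΔG = (+¥457 trillion) / 0.48 ≈ +¥952 trillion.

+¥952 trillion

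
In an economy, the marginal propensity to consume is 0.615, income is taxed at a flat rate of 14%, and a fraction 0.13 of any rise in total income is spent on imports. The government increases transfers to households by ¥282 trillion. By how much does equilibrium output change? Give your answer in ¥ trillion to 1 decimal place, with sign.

The transfer change shifts disposable income by +¥282 trillion, so first-round consumption changes by c·ΔTR = 0.615 × (+¥282 trillion) = +¥173.43 trillion.
Expenditure multiplier = 1/(1 − c(1−t) + m) = 1/(1 − 0.615×0.86 + 0.13) = 1/0.6011 ≈ 1.664.
The transfer multiplier is c × k ≈ 1.023, so ΔY = k × (c·ΔTR) = (+¥173.43 trillion) / 0.6011 ≈ +¥288.5 trillion.

+¥288.5 trillion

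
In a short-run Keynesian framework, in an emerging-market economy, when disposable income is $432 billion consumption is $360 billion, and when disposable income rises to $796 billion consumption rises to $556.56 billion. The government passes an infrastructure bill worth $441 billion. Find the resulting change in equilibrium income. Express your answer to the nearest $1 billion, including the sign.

+$959 billion

MPC = ΔC/ΔYd = (556.56 − 360)/(796 − 432) = 196.56/364 = 0.54.
Government-spending multiplier = 1/(1 − MPC) = 1/(1 − 0.54) = 1/0.46 ≈ 2.174.
ΔY = k × ΔG = (+$441 billion) / 0.46 ≈ +$959 billion.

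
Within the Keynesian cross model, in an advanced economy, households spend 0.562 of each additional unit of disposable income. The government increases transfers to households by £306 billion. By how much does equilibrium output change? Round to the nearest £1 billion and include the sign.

The transfer change shifts disposable income by +£306 billion, so first-round consumption changes by c·ΔTR = 0.562 × (+£306 billion) = +£171.972 billion.
Expenditure multiplier = 1/(1 − MPC) = 1/(1 − 0.562) = 1/0.438 ≈ 2.283.
The transfer multiplier is c × k ≈ 1.283, so ΔY = k × (c·ΔTR) = (+£171.972 billion) / 0.438 ≈ +£393 billion.

+£393 billion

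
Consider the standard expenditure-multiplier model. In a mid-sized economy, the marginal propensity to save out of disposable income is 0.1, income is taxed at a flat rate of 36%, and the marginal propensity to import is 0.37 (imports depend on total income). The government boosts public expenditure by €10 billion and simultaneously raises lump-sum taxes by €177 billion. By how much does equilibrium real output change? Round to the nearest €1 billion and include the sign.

MPC = 1 − MPS = 1 − 0.1 = 0.9.
Expenditure multiplier = 1/(1 − c(1−t) + m) = 1/(1 − 0.9×0.64 + 0.37) = 1/0.794 ≈ 1.259.
ΔG contributes k·ΔG = (+€10 billion) / 0.794 ≈ +€12.6 billion.
ΔT of +€177 billion changes first-round spending by −c·ΔT = −€159.3 billion, contributing k·(−c·ΔT) = (−€159.3 billion) / 0.794 ≈ −€200.6 billion.
Net ΔY = k(ΔG − c·ΔT) = (−€149.3 billion) / 0.794 ≈ −€188 billion.

−€188 billion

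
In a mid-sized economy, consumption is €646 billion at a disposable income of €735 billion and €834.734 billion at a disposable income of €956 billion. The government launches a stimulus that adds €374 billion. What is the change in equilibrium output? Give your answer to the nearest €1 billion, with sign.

MPC = ΔC/ΔYd = (834.734 − 646)/(956 − 735) = 188.734/221 = 0.854.
Spending multiplier = 1/(1 − MPC) = 1/(1 − 0.854) = 1/0.146 ≈ 6.849.
ΔY = k × ΔG = (+€374 billion) / 0.146 ≈ +€2,562 billion.

+€2,562 billion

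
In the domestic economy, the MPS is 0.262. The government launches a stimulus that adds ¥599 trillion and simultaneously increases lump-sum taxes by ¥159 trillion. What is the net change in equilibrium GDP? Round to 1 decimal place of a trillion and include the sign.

MPC = 1 − MPS = 1 − 0.262 = 0.738.
Expenditure multiplier = 1/(1 − MPC) = 1/(1 − 0.738) = 1/0.262 ≈ 3.817.
ΔG contributes k·ΔG = (+¥599 trillion) / 0.262 ≈ +¥2,286.3 trillion.
ΔT of +¥159 trillion changes first-round spending by −c·ΔT = −¥117.342 trillion, contributing k·(−c·ΔT) = (−¥117.342 trillion) / 0.262 ≈ −¥447.9 trillion.
Net ΔY = k(ΔG − c·ΔT) = (+¥481.658 trillion) / 0.262 ≈ +¥1,838.4 trillion.

+¥1,838.4 trillion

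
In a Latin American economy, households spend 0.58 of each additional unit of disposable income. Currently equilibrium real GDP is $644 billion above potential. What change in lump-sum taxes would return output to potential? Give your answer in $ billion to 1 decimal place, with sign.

+$466.3 billion

Spending multiplier = 1/(1 − MPC) = 1/(1 − 0.58) = 1/0.42 ≈ 2.381.
Tax multiplier = −c·k = −0.58/0.42 ≈ −1.381. Need ΔY = −$644 billion, so ΔT = ΔY/(−c·k) = −(−$644 billion) × 0.42 / 0.58 ≈ +$466.3 billion.
The government should raise lump-sum taxes by $466.3 billion.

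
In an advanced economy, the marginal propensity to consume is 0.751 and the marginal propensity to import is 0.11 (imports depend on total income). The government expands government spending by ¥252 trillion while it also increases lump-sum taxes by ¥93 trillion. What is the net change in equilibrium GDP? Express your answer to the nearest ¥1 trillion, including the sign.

Expenditure multiplier = 1/(1 − c + m) = 1/(1 − 0.751 + 0.11) = 1/0.359 ≈ 2.786.
ΔG contributes k·ΔG = (+¥252 trillion) / 0.359 ≈ +¥701.9 trillion.
ΔT of +¥93 trillion changes first-round spending by −c·ΔT = −¥69.843 trillion, contributing k·(−c·ΔT) = (−¥69.843 trillion) / 0.359 ≈ −¥194.5 trillion.
Net ΔY = k(ΔG − c·ΔT) = (+¥182.157 trillion) / 0.359 ≈ +¥507 trillion.

+¥507 trillion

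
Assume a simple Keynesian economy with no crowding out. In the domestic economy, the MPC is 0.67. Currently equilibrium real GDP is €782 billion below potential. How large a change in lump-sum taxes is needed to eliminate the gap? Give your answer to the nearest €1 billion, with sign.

Spending multiplier = 1/(1 − MPC) = 1/(1 − 0.67) = 1/0.33 ≈ 3.03.
Tax multiplier = −c·k = −0.67/0.33 ≈ −2.03. Need ΔY = +€782 billion, so ΔT = ΔY/(−c·k) = −(+€782 billion) × 0.33 / 0.67 ≈ −€385 billion.
The government should cut lump-sum taxes by €385 billion.

−€385 billion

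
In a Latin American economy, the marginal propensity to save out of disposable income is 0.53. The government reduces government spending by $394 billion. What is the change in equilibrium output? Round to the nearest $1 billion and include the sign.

−$743 billion

MPC = 1 − MPS = 1 − 0.53 = 0.47.
Government-spending multiplier = 1/(1 − MPC) = 1/(1 − 0.47) = 1/0.53 ≈ 1.887.
ΔY = k × ΔG = (−$394 billion) / 0.53 ≈ −$743 billion.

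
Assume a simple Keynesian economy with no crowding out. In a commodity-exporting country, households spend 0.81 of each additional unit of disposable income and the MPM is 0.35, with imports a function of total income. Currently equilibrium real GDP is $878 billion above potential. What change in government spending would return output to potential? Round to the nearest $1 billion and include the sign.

−$474 billion

Spending multiplier = 1/(1 − c + m) = 1/(1 − 0.81 + 0.35) = 1/0.54 ≈ 1.852.
Need ΔY = −$878 billion, so ΔG = ΔY/k = (−$878 billion) × 0.54 ≈ −$474 billion.
The government should cut government spending by $474 billion.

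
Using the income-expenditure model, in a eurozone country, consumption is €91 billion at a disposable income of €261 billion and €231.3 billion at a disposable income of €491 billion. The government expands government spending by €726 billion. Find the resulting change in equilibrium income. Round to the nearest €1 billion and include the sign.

MPC = ΔC/ΔYd = (231.3 − 91)/(491 − 261) = 140.3/230 = 0.61.
Government-spending multiplier = 1/(1 − MPC) = 1/(1 − 0.61) = 1/0.39 ≈ 2.564.
ΔY = k × ΔG = (+€726 billion) / 0.39 ≈ +€1,862 billion.

+€1,862 billion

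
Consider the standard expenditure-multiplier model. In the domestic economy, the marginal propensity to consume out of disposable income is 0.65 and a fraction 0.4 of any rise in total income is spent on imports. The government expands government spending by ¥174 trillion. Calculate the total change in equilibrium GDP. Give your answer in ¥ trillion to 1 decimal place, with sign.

+¥232.0 trillion

Spending multiplier = 1/(1 − c + m) = 1/(1 − 0.65 + 0.4) = 1/0.75 ≈ 1.333.
ΔY = k × ΔG = (+¥174 trillion) / 0.75 = +¥232 trillion.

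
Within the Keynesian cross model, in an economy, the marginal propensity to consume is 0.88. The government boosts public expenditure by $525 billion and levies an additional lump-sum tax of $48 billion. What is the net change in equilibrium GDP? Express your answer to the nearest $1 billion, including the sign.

+$4,023 billion

Expenditure multiplier = 1/(1 − MPC) = 1/(1 − 0.88) = 1/0.12 ≈ 8.333.
ΔG contributes k·ΔG = (+$525 billion) / 0.12 = +$4,375 billion.
ΔT of +$48 billion changes first-round spending by −c·ΔT = −$42.24 billion, contributing k·(−c·ΔT) = (−$42.24 billion) / 0.12 = −$352 billion.
Net ΔY = k(ΔG − c·ΔT) = (+$482.76 billion) / 0.12 = +$4,023 billion.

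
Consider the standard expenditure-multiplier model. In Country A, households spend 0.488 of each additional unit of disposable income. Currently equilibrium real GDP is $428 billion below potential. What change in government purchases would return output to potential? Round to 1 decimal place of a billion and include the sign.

+$219.1 billion

Spending multiplier = 1/(1 − MPC) = 1/(1 − 0.488) = 1/0.512 ≈ 1.953.
Need ΔY = +$428 billion, so ΔG = ΔY/k = (+$428 billion) × 0.512 ≈ +$219.1 billion.
The government should increase government purchases by $219.1 billion.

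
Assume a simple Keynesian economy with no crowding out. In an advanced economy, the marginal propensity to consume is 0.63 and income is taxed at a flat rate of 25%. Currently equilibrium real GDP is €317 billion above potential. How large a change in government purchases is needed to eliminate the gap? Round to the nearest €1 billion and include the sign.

Spending multiplier = 1/(1 − c(1−t)) = 1/(1 − 0.63×0.75) = 1/0.5275 ≈ 1.896.
Need ΔY = −€317 billion, so ΔG = ΔY/k = (−€317 billion) × 0.5275 ≈ −€167 billion.
The government should cut government purchases by €167 billion.

−€167 billion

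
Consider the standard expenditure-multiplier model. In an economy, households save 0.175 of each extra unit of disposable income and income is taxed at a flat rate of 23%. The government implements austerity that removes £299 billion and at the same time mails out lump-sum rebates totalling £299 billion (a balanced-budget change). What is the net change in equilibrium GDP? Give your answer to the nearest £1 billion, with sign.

MPC = 1 − MPS = 1 − 0.175 = 0.825.
Expenditure multiplier = 1/(1 − c(1−t)) = 1/(1 − 0.825×0.77) = 1/0.36475 ≈ 2.742.
ΔG contributes k·ΔG = (−£299 billion) / 0.36475 ≈ −£819.7 billion.
ΔT of −£299 billion changes first-round spending by −c·ΔT = +£246.675 billion, contributing k·(−c·ΔT) = (+£246.675 billion) / 0.36475 ≈ +£676.3 billion.
Net ΔY = k(ΔG − c·ΔT) = (−£52.325 billion) / 0.36475 ≈ −£143 billion.

−£143 billion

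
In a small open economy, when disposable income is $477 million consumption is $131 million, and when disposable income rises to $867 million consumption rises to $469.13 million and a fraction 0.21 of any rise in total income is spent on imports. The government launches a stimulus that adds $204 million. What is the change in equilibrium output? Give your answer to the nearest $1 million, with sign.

MPC = ΔC/ΔYd = (469.13 − 131)/(867 − 477) = 338.13/390 = 0.867.
Expenditure multiplier = 1/(1 − c + m) = 1/(1 − 0.867 + 0.21) = 1/0.343 ≈ 2.915.
ΔY = k × ΔG = (+$204 million) / 0.343 ≈ +$595 million.

+$595 million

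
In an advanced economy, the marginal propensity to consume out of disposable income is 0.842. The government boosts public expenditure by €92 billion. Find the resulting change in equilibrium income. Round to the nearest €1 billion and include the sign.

Government-spending multiplier = 1/(1 − MPC) = 1/(1 − 0.842) = 1/0.158 ≈ 6.329.
ΔY = k × ΔG = (+€92 billion) / 0.158 ≈ +€582 billion.

+€582 billion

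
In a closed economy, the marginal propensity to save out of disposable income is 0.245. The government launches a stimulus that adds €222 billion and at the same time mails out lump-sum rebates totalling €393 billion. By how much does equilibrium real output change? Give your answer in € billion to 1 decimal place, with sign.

+€2,117.2 billion

MPC = 1 − MPS = 1 − 0.245 = 0.755.
Expenditure multiplier = 1/(1 − MPC) = 1/(1 − 0.755) = 1/0.245 ≈ 4.082.
ΔG contributes k·ΔG = (+€222 billion) / 0.245 ≈ +€906.1 billion.
ΔT of −€393 billion changes first-round spending by −c·ΔT = +€296.715 billion, contributing k·(−c·ΔT) = (+€296.715 billion) / 0.245 ≈ +€1,211.1 billion.
Net ΔY = k(ΔG − c·ΔT) = (+€518.715 billion) / 0.245 ≈ +€2,117.2 billion.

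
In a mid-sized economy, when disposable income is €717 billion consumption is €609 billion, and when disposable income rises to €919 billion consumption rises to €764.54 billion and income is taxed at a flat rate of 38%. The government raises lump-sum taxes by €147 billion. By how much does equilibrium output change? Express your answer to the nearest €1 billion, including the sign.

−€217 billion

MPC = ΔC/ΔYd = (764.54 − 609)/(919 − 717) = 155.54/202 = 0.77.
A lump-sum tax change of +€147 billion shifts disposable income by −€147 billion; first-round consumption changes by −c × ΔT = −0.77 × (+€147 billion) = −€113.19 billion.
Expenditure multiplier = 1/(1 − c(1−t)) = 1/(1 − 0.77×0.62) = 1/0.5226 ≈ 1.914.
The tax multiplier is −c × k ≈ −1.473, so ΔY = k × (−c·ΔT) = (−€113.19 billion) / 0.5226 ≈ −€217 billion.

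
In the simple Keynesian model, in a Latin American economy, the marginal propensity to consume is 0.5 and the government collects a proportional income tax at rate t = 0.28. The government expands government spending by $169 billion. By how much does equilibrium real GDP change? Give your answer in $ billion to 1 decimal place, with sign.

Spending multiplier = 1/(1 − c(1−t)) = 1/(1 − 0.5×0.72) = 1/0.64 ≈ 1.563.
ΔY = k × ΔG = (+$169 billion) / 0.64 ≈ +$264.1 billion.

+$264.1 billion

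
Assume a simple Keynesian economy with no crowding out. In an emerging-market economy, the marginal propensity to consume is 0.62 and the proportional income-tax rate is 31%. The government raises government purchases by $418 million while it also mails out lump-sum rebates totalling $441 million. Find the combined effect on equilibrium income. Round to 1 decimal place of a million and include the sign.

+$1,208.4 million

Expenditure multiplier = 1/(1 − c(1−t)) = 1/(1 − 0.62×0.69) = 1/0.5722 ≈ 1.748.
ΔG contributes k·ΔG = (+$418 million) / 0.5722 ≈ +$730.5 million.
ΔT of −$441 million changes first-round spending by −c·ΔT = +$273.42 million, contributing k·(−c·ΔT) = (+$273.42 million) / 0.5722 ≈ +$477.8 million.
Net ΔY = k(ΔG − c·ΔT) = (+$691.42 million) / 0.5722 ≈ +$1,208.4 million.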